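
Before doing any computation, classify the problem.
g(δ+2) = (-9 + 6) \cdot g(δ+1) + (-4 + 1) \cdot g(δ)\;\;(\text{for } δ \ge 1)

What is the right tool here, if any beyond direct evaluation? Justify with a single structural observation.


Verdict: the characteristic-root method — because shifting δ leaves the equation's coefficients unchanged, exponential trials reduce it to algebra.


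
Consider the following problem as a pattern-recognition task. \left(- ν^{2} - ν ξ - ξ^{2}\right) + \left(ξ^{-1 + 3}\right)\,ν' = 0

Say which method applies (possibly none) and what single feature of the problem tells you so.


Best approach: the homogeneous substitution — the slope's numerator and denominator have matching total degree, so it depends only on ν/ξ and the ratio substitution collapses it.


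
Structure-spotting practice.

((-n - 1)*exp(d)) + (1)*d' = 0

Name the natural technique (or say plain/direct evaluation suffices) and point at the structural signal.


Best approach: separation of variables — all dependence on the two variables factors apart, the defining separable shape.


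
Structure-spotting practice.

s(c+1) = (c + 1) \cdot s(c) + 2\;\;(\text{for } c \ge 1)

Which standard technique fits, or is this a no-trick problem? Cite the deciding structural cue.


Diagnosis: a summation factor — because the multiplier c + 1 is index-dependent, divide through by its running product and sum the resulting differences.


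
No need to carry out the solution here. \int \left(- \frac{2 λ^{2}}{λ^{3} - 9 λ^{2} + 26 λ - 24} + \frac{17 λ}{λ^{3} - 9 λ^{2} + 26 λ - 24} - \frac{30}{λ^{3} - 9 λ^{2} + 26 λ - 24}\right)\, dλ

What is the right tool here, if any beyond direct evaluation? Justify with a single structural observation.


Method: partial fractions — a proper rational integrand whose denominator splits into simpler factors — decompose into partial fractions first.


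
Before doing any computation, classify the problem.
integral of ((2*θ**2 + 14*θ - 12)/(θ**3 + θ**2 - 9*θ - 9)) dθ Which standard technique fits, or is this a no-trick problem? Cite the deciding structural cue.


Diagnosis: partial fractions — the bottom factors while the top stays lower-degree — split into simple fractions and integrate piece by piece.


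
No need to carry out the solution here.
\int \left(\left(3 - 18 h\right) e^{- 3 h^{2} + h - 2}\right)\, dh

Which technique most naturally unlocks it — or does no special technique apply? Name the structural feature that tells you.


Verdict: u-substitution — collected, the integrand has one factor that is, up to a constant, the derivative of an inner expression the rest depends on — substitute for that inner expression.


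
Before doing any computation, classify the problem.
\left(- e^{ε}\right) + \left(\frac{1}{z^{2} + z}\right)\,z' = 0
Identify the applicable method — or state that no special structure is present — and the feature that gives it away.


Verdict: separation of variables — all dependence on the two variables factors apart, the defining separable shape. A Bernoulli rewrite would carry it as the equation stands — separating the variables needs no rearrangement either.


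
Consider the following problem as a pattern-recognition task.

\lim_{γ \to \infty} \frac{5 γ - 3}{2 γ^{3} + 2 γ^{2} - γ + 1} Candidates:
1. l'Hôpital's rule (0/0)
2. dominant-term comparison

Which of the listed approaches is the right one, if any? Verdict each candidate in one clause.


Technique: dominant-term comparison — growth-rate triage: the leading powers of γ decide the limit, everything else is noise.
- l'Hôpital's rule (0/0): no 0/0 form appears: written as one quotient, top and bottom both grow without bound, and the ratio is decided by their leading terms.
- dominant-term comparison — applies; the problem has the shape this method handles.


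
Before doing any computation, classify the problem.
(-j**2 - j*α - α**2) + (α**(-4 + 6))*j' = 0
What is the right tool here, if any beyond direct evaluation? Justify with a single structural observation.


Method: the homogeneous substitution — the slope's numerator and denominator share total degree; set v = j/α and the equation drops to separable form.


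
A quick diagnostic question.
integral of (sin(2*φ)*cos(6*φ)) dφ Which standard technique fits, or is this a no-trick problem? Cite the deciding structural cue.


Diagnosis: a trigonometric identity — the identity turns sin(2*φ)*cos(6*φ) into two lone cosines/sines, each trivially integrable.


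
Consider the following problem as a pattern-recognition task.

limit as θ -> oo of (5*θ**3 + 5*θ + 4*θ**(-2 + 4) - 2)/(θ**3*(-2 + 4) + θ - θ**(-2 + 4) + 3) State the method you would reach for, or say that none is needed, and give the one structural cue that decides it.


Method: dominant-term comparison — divide through by the highest power of θ; every lower-order term dies and the dominant terms decide the limit. l'Hôpital's at-infinity variant applies to the expression viewed as a single quotient; the leading-term comparison is the direct route.


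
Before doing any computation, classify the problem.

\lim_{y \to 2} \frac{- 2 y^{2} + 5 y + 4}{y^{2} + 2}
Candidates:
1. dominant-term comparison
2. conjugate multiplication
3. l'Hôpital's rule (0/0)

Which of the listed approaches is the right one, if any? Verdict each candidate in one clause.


Technique: no special technique — the function is continuous at 2; evaluation is itself the limit, no machinery required.
- dominant-term comparison — no dominant power emerges to decide the limit by degree comparison.
- conjugate multiplication — the conjugate move applies to radical differences, which this is not.
- l'Hôpital's rule (0/0) — substituting the point gives a finite value outright — there is no indeterminate clash to repair.


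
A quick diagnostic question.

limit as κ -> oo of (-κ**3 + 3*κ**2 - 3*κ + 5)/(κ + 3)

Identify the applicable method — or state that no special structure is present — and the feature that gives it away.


Method: dominant-term comparison — at large κ only the top-degree terms survive; compare the leading terms and the limit falls out. As a single quotient, the ∞/∞ shape would yield to repeated differentiation as well — the growth comparison gets there in one look.


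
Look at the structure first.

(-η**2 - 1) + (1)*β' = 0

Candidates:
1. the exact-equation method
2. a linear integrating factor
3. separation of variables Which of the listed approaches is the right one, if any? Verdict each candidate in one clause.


Best approach: no special technique — solved for the derivative, no β appears — this is antidifferentiation in η wearing ODE clothing.
- the exact-equation method — the unknown never enters the equation — exactness holds emptily, with nothing for the method to add.
- a linear integrating factor — with the unknown absent the integrating factor is a formality; direct integration is the working structure.
- separation of variables — with no unknown in the slope, separating variables is a formality — the equation integrates directly.


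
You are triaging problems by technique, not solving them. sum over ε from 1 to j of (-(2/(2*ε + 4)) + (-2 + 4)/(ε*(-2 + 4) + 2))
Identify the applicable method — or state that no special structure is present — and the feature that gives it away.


Best approach: telescoping — the generic term is a one-step difference of (-2 + 4)/(ε*(-2 + 4) + 2), so partial sums shortcut to endpoint evaluation.


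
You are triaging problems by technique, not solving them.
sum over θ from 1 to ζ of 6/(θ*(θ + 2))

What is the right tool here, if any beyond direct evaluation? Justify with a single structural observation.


Method: telescoping — 6/(θ*(θ + 2)) decomposes into shift-paired simple fractions; the series telescopes to finitely many boundary pieces.


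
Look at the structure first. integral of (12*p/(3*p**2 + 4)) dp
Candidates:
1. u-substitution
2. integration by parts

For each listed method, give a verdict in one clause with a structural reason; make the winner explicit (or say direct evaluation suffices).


Method: u-substitution — differentiating the inner expression 3*p**2 + 4 produces the factor 12*p up to a constant multiple, so substituting u = 3*p**2 + 4 reduces everything to a one-variable integral in u.
- u-substitution: applicable, and directly so.
- integration by parts: the nonconstant-polynomial-times-standard-kernel pattern (an exp, sine, cosine, or logarithm partner) is absent.


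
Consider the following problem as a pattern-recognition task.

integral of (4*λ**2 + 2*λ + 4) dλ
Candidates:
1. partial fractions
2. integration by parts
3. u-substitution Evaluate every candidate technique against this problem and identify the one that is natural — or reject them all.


Technique: no special technique — every term is a constant multiple of a power of λ; term-wise power-rule integration needs no preliminary transformation.
- partial fractions — the expression is not a ratio of polynomials that decomposes further.
- integration by parts: splitting off a factor buys nothing — the integrand integrates directly without parts.
- u-substitution — any workable substitution here is cosmetic — the integrand is already in directly integrable form.


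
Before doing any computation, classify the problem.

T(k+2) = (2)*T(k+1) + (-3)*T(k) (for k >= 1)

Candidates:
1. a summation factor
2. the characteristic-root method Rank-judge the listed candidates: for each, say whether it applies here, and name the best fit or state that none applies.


Best approach: the characteristic-root method — because shifting k leaves the equation's coefficients unchanged, exponential trials reduce it to algebra.
- a summation factor — the recurrence reaches back more than one step, outside the first-order family a summation factor normalizes.
- the characteristic-root method — yes — fits the structure here.


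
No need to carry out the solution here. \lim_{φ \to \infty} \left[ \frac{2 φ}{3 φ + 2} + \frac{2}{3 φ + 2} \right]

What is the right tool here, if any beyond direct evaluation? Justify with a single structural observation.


Best approach: dominant-term comparison — growth-rate triage: the leading powers of φ decide the limit, everything else is noise. l'Hôpital's at-infinity variant applies to the expression viewed as a single quotient; the leading-term comparison is the direct route.


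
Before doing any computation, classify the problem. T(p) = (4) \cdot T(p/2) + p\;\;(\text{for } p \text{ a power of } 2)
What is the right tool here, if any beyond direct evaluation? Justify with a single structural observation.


Method: the master substitution — the argument contracts 2-fold per step: reindex p exponentially and solve the linear recurrence in the new index.


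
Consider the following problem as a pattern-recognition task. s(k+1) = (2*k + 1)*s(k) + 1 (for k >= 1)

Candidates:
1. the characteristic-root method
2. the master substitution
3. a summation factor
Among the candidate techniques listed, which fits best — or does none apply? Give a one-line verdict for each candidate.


Method: a summation factor — one step of memory with a weight 2*k + 1 that changes as the index grows — the summation-factor construction is built for this.
- the characteristic-root method: the coefficients change with the index, which the root method cannot absorb.
- the master substitution: the recursion shifts the index rather than dividing it.
- a summation factor: yes — fits the structure here.


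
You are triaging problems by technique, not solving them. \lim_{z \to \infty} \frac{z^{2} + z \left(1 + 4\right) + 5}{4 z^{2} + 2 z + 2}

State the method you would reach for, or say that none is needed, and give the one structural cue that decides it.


Best approach: dominant-term comparison — divide by the highest power of z present: lower-order terms vanish and the dominant ratio remains. l'Hôpital's at-infinity variant applies to the expression viewed as a single quotient; the leading-term comparison is the direct route.


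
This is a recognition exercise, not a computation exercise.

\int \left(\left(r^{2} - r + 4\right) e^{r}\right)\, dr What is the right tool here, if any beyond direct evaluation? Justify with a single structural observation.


Technique: integration by parts — differentiate r^{2} - r + 4, integrate e^{r}: each pass lowers the polynomial degree, so parts terminates.


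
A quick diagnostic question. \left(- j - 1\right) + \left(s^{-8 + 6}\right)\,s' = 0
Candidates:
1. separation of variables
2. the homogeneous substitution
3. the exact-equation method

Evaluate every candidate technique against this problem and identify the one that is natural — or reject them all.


Verdict: separation of variables — one side of the product carries the independent variable, the other the unknown — the textbook separation shape.
- separation of variables: yes, a natural case for it.
- the homogeneous substitution — solved for the derivative, the right side changes under joint scaling of the two variables.
- the exact-equation method — the cross-partial test holds only vacuously — each coefficient lives in its own variable, so the exactness machinery reads no structure the split form does not already show.


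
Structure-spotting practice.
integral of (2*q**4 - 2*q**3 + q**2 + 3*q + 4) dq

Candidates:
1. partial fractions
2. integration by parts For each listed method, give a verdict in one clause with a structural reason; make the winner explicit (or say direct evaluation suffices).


Diagnosis: no special technique — every term is a constant multiple of a power of q; term-wise power-rule integration needs no preliminary transformation.
- partial fractions: there is no rational-function structure to decompose.
- integration by parts: parts would only shuffle a directly integrable integrand.


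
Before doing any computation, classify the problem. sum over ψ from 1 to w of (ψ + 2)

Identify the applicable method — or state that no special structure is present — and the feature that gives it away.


Technique: no special technique — Faulhaber territory: sum each constant-multiple power of ψ with its closed-form formula, no trick required.


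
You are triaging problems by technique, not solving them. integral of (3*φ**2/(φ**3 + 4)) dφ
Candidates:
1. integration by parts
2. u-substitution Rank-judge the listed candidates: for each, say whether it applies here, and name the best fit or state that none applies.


Best approach: u-substitution — the only nontrivial dependence routes through φ**3 + 4, whose derivative supplies the leftover factor up to a constant multiple — u = φ**3 + 4 flattens it.
- integration by parts: the nonconstant-polynomial-times-standard-kernel pattern (an exp, sine, cosine, or logarithm partner) is absent.
- u-substitution — yes — fits the structure here.


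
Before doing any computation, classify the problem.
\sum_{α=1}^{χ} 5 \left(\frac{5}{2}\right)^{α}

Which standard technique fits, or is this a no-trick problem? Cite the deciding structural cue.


Verdict: the geometric series formula — the ratio of consecutive terms is the constant \frac{5}{2}, independent of the index — a geometric sum.


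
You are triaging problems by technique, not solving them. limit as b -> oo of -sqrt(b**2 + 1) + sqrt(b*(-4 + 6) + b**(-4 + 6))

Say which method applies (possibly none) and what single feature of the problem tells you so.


Technique: conjugate multiplication — neither sqrt(b*(-4 + 6) + b**(-4 + 6)) nor sqrt(b**2 + 1) converges alone, so rewrite their difference as a conjugate-rationalized quotient first.


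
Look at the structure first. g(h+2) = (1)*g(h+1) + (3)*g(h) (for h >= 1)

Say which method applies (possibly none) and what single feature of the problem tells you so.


Method: the characteristic-root method — this is the constant-coefficient homogeneous case — the whole solution in h reduces to a polynomial's roots.


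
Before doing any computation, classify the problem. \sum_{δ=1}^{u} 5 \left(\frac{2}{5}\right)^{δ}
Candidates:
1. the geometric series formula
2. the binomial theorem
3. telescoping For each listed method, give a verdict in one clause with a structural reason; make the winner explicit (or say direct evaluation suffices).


Best approach: the geometric series formula — consecutive terms stand in a fixed index-free ratio — the geometric sum formula closes it.
- the geometric series formula: applies; the problem has the shape this method handles.
- the binomial theorem: the terms do not reassemble into a binomial power.
- telescoping: neither a shifted-difference shape nor integer-spaced poles are present.


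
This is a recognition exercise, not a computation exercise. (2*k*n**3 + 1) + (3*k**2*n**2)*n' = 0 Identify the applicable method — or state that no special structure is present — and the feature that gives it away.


Diagnosis: the exact-equation method — the compatibility test passes: the n-derivative of 2*k*n**3 + 1 matches the k-derivative of 3*k**2*n**2, so integrate a potential.


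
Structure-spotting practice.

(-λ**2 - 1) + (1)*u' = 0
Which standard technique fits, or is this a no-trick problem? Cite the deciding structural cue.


Diagnosis: no special technique — the slope is a function of λ alone, so integrate both sides directly.


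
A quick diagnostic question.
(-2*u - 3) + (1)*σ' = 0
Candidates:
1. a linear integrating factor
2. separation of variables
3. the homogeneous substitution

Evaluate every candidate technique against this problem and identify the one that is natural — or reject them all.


Verdict: no special technique — solved for the derivative, σ never appears on the right — this is a direct integration in u, not a differential-equations problem at heart.
- a linear integrating factor — the linear template holds only trivially here (the unknown is absent, so the coefficient is zero) — the method is not the natural label.
- separation of variables: with no unknown in the slope, separating variables is a formality — the equation integrates directly.
- the homogeneous substitution — the ratio of the variables does not determine the slope.


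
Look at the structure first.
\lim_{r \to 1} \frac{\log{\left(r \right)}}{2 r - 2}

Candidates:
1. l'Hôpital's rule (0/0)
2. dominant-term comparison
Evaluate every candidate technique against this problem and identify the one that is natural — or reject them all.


Technique: l'Hôpital's rule (0/0) — plug in 1: top and bottom both hit zero, so differentiate each and retry. Known elementary limits would finish this too — the rule just bypasses the case analysis.
- l'Hôpital's rule (0/0): yes, a natural case for it.
- dominant-term comparison — this limit is not decided by comparing leading-term growth at infinity.


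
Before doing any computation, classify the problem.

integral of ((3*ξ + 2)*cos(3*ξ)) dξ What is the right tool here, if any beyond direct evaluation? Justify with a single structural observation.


Best approach: integration by parts — 3*ξ + 2 dies after finitely many derivatives while cos(3*ξ) cycles under integration — the tabular/parts setup.


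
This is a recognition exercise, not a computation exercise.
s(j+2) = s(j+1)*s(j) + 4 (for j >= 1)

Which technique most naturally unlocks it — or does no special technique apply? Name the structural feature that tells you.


Technique: no special technique — the map from one term to the next is curved, not linear, so linear closed-form machinery does not attach.


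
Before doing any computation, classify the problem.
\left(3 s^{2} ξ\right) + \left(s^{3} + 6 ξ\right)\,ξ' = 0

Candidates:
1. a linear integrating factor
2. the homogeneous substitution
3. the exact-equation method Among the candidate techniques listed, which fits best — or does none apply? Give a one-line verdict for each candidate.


Verdict: the exact-equation method — checking ∂/∂ξ of 3 s^{2} ξ against ∂/∂s of s^{3} + 6 ξ: they match — the equation is exact as it stands.
- a linear integrating factor — the unknown enters nonlinearly (through a power, a denominator, or a transcendental function), which the linear integrating-factor recipe cannot absorb as-is — any repair would come from a preliminary substitution, not the factor.
- the homogeneous substitution — the slope does not depend on the ratio of the variables alone.
- the exact-equation method: applicable, and directly so.


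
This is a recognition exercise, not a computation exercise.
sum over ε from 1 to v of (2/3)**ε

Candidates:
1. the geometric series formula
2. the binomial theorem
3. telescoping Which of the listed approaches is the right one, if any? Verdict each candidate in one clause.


Technique: the geometric series formula — consecutive terms stand in a fixed index-free ratio — the geometric sum formula closes it.
- the geometric series formula: a fit — the right tool for this form.
- the binomial theorem: the terms do not reassemble into a binomial power.
- telescoping — writing out consecutive terms as given produces no pairwise cancellation.


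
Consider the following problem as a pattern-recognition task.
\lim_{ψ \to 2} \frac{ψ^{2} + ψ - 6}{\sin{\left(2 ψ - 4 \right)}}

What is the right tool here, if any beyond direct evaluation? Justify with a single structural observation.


Best approach: l'Hôpital's rule (0/0) — both numerator and denominator vanish at 2: the genuine 0/0 indeterminate that l'Hôpital exists for. One could equally expand both pieces locally and compare leading terms; the rule does that in one stroke.


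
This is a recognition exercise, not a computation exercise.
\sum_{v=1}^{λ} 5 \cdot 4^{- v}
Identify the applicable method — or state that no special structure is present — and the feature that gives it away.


Best approach: the geometric series formula — consecutive terms stand in a fixed index-free ratio — the geometric sum formula closes it.


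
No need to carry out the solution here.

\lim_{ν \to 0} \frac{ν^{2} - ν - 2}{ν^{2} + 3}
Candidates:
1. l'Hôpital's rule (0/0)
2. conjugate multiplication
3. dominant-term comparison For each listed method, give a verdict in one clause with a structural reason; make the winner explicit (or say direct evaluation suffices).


Method: no special technique — no denominator vanishes and nothing blows up at 0: direct substitution is the whole computation.
- l'Hôpital's rule (0/0): substituting the point gives a finite value outright — there is no indeterminate clash to repair.
- conjugate multiplication — multiplying by a conjugate would not remove any indeterminacy here.
- dominant-term comparison: this limit is not decided by comparing polynomial growth at infinity.


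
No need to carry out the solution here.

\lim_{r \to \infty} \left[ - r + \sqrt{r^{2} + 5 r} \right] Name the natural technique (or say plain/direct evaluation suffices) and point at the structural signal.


Best approach: conjugate multiplication — turning the difference into a conjugate-rationalized ratio makes the limit readable.


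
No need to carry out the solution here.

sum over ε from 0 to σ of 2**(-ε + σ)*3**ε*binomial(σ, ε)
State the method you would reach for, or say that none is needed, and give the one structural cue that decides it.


Technique: the binomial theorem — the binomial coefficients weight matched powers of 3 and 2, which is exactly the expansion of a binomial power.


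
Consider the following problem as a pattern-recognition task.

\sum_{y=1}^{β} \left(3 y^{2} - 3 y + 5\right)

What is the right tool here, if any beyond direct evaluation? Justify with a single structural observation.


Verdict: no special technique — the sum is polynomial through and through; closed forms for each power of y finish it directly.


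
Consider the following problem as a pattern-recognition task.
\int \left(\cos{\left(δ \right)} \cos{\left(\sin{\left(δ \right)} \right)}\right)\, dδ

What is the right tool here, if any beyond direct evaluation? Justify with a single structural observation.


Diagnosis: u-substitution — gathered as a product, the integrand carries the factor \cos{\left(δ \right)} — up to a constant, the derivative of the inner expression \sin{\left(δ \right)} — so u = \sin{\left(δ \right)} collapses the integral.


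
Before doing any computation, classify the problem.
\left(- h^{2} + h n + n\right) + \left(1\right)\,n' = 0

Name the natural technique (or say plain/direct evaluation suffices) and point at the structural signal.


Technique: a linear integrating factor — linear in the unknown with genuine forcing: multiply through by the exponential of the integrated coefficient and the left side closes into one derivative.


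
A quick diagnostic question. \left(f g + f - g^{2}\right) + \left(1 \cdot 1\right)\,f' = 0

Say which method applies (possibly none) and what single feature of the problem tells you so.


Best approach: a linear integrating factor — the unknown enters only to the first power against a nonzero forcing term — the integrating-factor template applies directly.


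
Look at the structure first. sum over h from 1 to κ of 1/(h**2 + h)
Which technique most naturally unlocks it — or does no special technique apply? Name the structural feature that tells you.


Method: telescoping — rewrite 1/(h**2 + h) as simple fractions and successive terms eat each other — only the edges survive.


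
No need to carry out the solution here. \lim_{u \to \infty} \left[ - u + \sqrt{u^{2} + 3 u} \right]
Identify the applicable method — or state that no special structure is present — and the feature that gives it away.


Verdict: conjugate multiplication — turning the difference into a conjugate-rationalized ratio makes the limit readable.


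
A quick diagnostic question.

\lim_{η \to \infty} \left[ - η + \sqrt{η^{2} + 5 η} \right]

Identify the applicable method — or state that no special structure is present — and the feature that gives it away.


Diagnosis: conjugate multiplication — divergence minus divergence hides a finite answer — expose it by pairing \sqrt{η^{2} + 5 η} - η with its conjugate.


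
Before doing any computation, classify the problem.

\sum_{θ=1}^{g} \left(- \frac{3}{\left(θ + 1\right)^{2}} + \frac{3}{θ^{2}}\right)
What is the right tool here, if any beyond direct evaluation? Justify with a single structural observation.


Verdict: telescoping — spot the paired structure — each term adds \frac{3}{θ^{2}} and subtracts its successor value, which the next term restores: the definition of a telescoping chain.


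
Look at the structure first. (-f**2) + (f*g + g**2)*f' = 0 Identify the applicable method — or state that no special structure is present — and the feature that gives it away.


Best approach: the homogeneous substitution — solved for the derivative, the right side is unchanged under scaling g and f together — it depends only on the ratio f/g, so substitute a single ratio variable. With the right rearrangement (exchanging the roles of the variables where needed), this also fits a Bernoulli template; the homogeneous substitution reads the structure directly.


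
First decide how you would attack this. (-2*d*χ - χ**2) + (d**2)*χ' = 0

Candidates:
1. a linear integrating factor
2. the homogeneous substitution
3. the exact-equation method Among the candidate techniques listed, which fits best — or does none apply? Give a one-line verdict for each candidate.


Verdict: the homogeneous substitution — the slope is degree-zero homogeneous: the ratio substitution v = χ/d collapses it. A Bernoulli rewrite works here as the equation stands — the homogeneous substitution is the more immediate reading.
- a linear integrating factor — the unknown enters nonlinearly (through a power, a denominator, or a transcendental function), which the linear integrating-factor recipe cannot absorb as-is — any repair would come from a preliminary substitution, not the factor.
- the homogeneous substitution: yes — fits the structure here.
- the exact-equation method: the mixed partial derivatives differ, so the left side is not a total differential.


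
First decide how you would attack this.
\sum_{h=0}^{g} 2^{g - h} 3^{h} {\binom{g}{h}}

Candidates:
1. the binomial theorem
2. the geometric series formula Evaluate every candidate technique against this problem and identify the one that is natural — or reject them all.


Diagnosis: the binomial theorem — the binomial coefficients weight matched powers of 3 and 2, which is exactly the expansion of a binomial power.
- the binomial theorem — a fit — the right tool for this form.
- the geometric series formula: dividing successive terms gives an index-dependent quantity, not a constant.


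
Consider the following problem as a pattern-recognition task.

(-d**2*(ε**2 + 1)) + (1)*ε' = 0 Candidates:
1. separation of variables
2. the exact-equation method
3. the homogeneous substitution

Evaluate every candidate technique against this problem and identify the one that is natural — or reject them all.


Method: separation of variables — solved for the derivative, the right side splits multiplicatively into a function of each variable alone — divide and integrate each side.
- separation of variables — applicable, and directly so.
- the exact-equation method — the cross partial derivatives disagree, so no single potential exists.
- the homogeneous substitution: the slope does not depend on the ratio of the variables alone.


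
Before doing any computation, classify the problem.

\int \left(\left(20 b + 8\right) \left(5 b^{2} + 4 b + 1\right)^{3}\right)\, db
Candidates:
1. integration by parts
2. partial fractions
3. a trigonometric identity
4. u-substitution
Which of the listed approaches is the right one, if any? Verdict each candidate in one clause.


Method: u-substitution — a chain-rule shadow: 20 b + 8 alongside a function of 5 b^{2} + 4 b + 1 means u = 5 b^{2} + 4 b + 1 unwinds the composition in one step. A patient expand-and-integrate also lands it; recognizing the inner expression is the shortcut.
- integration by parts — parts would only shuffle a directly integrable integrand.
- partial fractions — there is no rational-function structure to decompose.
- a trigonometric identity — with no trigonometric functions present, identity rewriting has no target.
- u-substitution — yes, a natural case for it.


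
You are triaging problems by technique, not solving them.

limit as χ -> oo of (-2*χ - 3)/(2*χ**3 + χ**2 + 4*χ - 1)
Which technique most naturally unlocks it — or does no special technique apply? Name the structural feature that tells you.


Best approach: dominant-term comparison — as χ grows, only the highest-degree terms matter — compare leading terms and read the limit off. l'Hôpital's at-infinity variant applies to the expression viewed as a single quotient; the leading-term comparison is the direct route.


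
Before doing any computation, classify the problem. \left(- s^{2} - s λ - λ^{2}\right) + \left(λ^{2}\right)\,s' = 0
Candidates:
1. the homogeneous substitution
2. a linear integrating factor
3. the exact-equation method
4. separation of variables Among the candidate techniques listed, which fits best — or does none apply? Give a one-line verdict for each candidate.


Technique: the homogeneous substitution — scaling λ and s together leaves the slope fixed — it depends only on s/λ, so substitute the ratio.
- the homogeneous substitution — yes — fits the structure here.
- a linear integrating factor — a nonlinear term in the unknown puts this outside the integrating-factor template.
- the exact-equation method — no potential function has this form as its differential, as written.
- separation of variables — the two dependences are entangled, not a clean product of one-variable pieces.


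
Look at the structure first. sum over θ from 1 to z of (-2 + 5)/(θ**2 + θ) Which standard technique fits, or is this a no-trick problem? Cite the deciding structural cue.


Best approach: telescoping — (-2 + 5)/(θ**2 + θ) is a collapsed telescope: expand it into simple fractions to see the cancellation.


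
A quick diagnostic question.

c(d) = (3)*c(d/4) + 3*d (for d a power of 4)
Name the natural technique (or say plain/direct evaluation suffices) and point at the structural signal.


Diagnosis: the master substitution — the argument d/4 divides the index by 4; the standard d = 4^m substitution converts it to a constant-shift recurrence.


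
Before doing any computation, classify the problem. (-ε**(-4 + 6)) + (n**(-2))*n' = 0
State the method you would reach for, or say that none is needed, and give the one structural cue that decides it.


Method: separation of variables — separating collects all n-dependence with the derivative and leaves all ε-dependence opposite: variables separate. One could also solve this as an exact equation; with each coefficient in its own variable, separating is the same work with fewer steps.


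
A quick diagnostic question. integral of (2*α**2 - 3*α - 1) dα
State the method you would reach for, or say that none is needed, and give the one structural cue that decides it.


Verdict: no special technique — every term is a constant multiple of a power of α; term-wise power-rule integration needs no preliminary transformation.


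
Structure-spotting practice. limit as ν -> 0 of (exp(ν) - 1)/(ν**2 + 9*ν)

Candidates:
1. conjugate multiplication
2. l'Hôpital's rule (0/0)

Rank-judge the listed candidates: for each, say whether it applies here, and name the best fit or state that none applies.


Diagnosis: l'Hôpital's rule (0/0) — plug in 0: top and bottom both hit zero, so differentiate each and retry. A first-order expansion at the point is an equally standard path; the rule packages it.
- conjugate multiplication — there is no infinity-minus-infinity radical difference to rationalize.
- l'Hôpital's rule (0/0): yes, a natural case for it.


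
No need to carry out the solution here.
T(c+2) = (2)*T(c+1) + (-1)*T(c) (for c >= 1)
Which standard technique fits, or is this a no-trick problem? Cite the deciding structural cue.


Best approach: the characteristic-root method — fixed numeric weights on consecutive terms and no forcing term added: the root method in its home territory.


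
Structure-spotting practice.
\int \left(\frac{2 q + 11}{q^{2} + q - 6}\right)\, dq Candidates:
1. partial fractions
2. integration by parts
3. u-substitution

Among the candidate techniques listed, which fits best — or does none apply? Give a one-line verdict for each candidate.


Best approach: partial fractions — the integrand is a proper rational function and its denominator q^{2} + q - 6 factors into distinct pieces, so it splits into simple fractions.
- partial fractions: applies; the problem has the shape this method handles.
- integration by parts: the nonconstant-polynomial-times-standard-kernel pattern (an exp, sine, cosine, or logarithm partner) is absent.
- u-substitution — no subexpression of the integrand serves as a whole-integral substitution inner — individual terms may offer their own, but none carries its derivative as a factor of the full integrand; a working change of variable would have to be constructed from outside the expression.


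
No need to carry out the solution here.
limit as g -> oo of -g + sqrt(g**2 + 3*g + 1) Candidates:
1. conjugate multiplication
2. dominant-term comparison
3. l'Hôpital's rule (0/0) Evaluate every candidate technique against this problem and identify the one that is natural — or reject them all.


Method: conjugate multiplication — the difference sqrt(g**2 + 3*g + 1) - g is an ∞ − ∞ stalemate; its conjugate partner breaks the tie.
- conjugate multiplication — yes, a natural case for it.
- dominant-term comparison — this is not a rational comparison of growth rates at infinity.
- l'Hôpital's rule (0/0): substitution produces ∞ − ∞ rather than a vanishing quotient; the rule needs a 0/0 ratio to act on.


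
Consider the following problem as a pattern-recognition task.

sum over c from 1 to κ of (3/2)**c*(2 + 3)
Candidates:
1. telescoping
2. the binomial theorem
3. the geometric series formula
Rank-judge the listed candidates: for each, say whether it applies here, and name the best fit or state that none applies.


Verdict: the geometric series formula — the ratio of consecutive terms is the constant 3/2, independent of the index — a geometric sum.
- telescoping: computed from the summand as displayed, the partial sums build up without the pairwise collapse telescoping exploits.
- the binomial theorem: the terms lack the binomial-coefficient-weighted complementary-power pattern of an expansion.
- the geometric series formula: a fit — the right tool for this form.


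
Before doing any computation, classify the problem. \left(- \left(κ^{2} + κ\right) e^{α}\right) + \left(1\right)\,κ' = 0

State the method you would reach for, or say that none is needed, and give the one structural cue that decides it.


Method: separation of variables — one side of the product carries the independent variable, the other the unknown — the textbook separation shape. Rearranged, this also fits the Bernoulli template directly; separation reads the product structure as given.


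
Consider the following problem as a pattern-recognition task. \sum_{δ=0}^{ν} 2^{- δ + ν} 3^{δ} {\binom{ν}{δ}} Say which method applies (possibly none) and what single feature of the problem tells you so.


Diagnosis: the binomial theorem — terms weighting {\binom{ν}{δ}} against matched powers of 3 and 2 reassemble into (3 + 2)^ν by the binomial theorem.


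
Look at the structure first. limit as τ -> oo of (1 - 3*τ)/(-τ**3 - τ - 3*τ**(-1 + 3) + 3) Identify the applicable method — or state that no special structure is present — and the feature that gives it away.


Diagnosis: dominant-term comparison — at large τ only the top-degree terms survive; compare the leading terms and the limit falls out. l'Hôpital's at-infinity variant applies to the expression viewed as a single quotient; the leading-term comparison is the direct route.


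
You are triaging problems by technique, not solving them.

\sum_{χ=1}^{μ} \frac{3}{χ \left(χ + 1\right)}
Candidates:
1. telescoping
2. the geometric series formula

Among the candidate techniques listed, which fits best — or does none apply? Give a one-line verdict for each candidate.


Verdict: telescoping — the denominator's roots in \frac{3}{χ \left(χ + 1\right)} sit an integer apart: decomposition produces a self-cancelling chain.
- telescoping: applicable, and directly so.
- the geometric series formula — no single multiplier carries one term to the next throughout the sum.


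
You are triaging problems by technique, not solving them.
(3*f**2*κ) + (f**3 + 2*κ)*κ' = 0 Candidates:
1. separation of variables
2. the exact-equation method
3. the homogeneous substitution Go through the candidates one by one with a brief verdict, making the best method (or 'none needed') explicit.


Technique: the exact-equation method — take the mixed partials of 3*f**2*κ and f**3 + 2*κ: they are equal, which certifies an exact differential.
- separation of variables: no division isolates the independent variable from the unknown.
- the exact-equation method: a fit — the right tool for this form.
- the homogeneous substitution: the ratio of the variables does not determine the slope.


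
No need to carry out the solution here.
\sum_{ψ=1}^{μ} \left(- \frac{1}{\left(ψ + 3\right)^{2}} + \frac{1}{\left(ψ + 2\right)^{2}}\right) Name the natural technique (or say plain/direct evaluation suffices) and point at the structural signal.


Verdict: telescoping — write out three consecutive terms and watch the interior cancel: the advanced copy one term subtracts reappears as the very next term's leading piece, pair after pair.
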